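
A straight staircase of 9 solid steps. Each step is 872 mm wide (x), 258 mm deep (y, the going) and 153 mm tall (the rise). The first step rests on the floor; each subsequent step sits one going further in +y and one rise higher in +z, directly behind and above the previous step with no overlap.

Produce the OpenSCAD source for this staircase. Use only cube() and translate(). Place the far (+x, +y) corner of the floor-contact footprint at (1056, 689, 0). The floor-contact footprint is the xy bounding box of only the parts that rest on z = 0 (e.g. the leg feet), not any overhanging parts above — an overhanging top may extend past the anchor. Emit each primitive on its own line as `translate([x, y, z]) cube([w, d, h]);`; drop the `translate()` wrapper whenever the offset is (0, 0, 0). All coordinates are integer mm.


translate([184, 431, 0]) cube([872, 258, 153]);
translate([184, 689, 153]) cube([872, 258, 153]);
translate([184, 947, 306]) cube([872, 258, 153]);
translate([184, 1205, 459]) cube([872, 258, 153]);
translate([184, 1463, 612]) cube([872, 258, 153]);
translate([184, 1721, 765]) cube([872, 258, 153]);
translate([184, 1979, 918]) cube([872, 258, 153]);
translate([184, 2237, 1071]) cube([872, 258, 153]);
translate([184, 2495, 1224]) cube([872, 258, 153]);


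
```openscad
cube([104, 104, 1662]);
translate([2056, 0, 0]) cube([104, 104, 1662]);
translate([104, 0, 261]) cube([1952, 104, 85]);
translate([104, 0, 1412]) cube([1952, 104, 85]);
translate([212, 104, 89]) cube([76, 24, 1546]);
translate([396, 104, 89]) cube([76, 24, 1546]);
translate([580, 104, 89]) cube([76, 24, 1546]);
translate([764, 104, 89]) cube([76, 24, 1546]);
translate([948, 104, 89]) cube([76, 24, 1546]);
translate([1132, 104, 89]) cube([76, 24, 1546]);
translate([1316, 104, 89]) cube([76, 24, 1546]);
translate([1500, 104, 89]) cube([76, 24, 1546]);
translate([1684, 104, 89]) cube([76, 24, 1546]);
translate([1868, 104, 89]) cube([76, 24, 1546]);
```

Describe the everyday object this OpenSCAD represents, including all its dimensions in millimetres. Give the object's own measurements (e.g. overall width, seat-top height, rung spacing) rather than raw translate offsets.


A fence section. Two 104×104 mm posts, 1662 mm tall, stand on the floor with a clear span of 1952 mm between their inner faces. Two horizontal rails of 104×85 mm section span the gap between the posts with their undersides at z = 261 mm and z = 1412 mm, flush with the posts' −y face. 10 pickets, each 76 mm wide, 24 mm thick and 1546 mm tall, are fixed to the +y face of the rails with their bottoms at z = 89 mm, spaced across the span with a 108 mm gap after the −x post and between neighbouring pickets, with 112 mm left before the +x post.


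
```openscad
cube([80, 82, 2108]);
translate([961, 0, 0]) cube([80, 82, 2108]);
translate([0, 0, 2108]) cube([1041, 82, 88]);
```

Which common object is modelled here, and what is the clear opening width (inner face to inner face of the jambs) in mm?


A door frame. The clear opening width is 881 mm.

Two 2108 mm tall posts with a header on top — a door frame. The left jamb is 80 mm wide at x = 0; the right jamb starts at x = 961. The clear opening is 961 − 80 = 881 mm.


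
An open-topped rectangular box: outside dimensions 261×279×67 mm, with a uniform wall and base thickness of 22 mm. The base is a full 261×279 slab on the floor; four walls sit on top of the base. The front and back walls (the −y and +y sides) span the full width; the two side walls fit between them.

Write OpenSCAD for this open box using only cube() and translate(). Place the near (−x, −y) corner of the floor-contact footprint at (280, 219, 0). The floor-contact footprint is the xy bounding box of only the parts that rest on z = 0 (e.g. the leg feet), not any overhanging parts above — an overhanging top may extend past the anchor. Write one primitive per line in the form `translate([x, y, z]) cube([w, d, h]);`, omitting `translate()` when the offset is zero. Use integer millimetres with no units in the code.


translate([280, 219, 0]) cube([261, 279, 22]);
translate([280, 219, 22]) cube([261, 22, 45]);
translate([280, 476, 22]) cube([261, 22, 45]);
translate([280, 241, 22]) cube([22, 235, 45]);
translate([519, 241, 22]) cube([22, 235, 45]);


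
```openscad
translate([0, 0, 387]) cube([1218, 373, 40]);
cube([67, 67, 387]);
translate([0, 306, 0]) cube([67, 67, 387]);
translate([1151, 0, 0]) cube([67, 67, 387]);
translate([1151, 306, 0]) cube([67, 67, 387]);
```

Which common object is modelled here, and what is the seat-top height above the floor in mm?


A bench. The seat-top height is 427 mm.

A long slab on four corner posts — a bench. The slab sits at z = 387 with thickness 40, so the top is 387 + 40 = 427 mm.


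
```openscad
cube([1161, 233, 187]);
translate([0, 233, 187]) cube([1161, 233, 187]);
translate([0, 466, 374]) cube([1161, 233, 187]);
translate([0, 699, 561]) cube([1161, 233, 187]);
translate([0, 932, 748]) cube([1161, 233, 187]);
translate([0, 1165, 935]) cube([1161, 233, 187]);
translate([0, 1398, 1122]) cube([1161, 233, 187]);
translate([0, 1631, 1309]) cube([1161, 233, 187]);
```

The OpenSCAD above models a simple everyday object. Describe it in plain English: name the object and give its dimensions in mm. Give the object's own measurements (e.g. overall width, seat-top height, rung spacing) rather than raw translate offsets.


A straight staircase of 8 solid steps. Each step is 1161 mm wide (x), 233 mm deep (y, the going) and 187 mm tall (the rise). The first step rests on the floor; each subsequent step sits one going further in +y and one rise higher in +z, directly behind and above the previous step with no overlap.


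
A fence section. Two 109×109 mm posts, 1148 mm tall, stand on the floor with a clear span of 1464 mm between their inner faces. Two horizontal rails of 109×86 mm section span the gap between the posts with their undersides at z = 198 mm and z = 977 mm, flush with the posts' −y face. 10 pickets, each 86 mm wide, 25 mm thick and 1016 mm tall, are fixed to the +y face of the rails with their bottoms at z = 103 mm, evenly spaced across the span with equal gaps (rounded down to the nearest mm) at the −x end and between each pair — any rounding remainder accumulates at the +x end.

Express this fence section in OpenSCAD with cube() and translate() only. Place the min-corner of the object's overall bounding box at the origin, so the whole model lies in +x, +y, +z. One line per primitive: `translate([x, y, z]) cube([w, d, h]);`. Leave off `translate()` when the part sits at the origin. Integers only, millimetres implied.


cube([109, 109, 1148]);
translate([1573, 0, 0]) cube([109, 109, 1148]);
translate([109, 0, 198]) cube([1464, 109, 86]);
translate([109, 0, 977]) cube([1464, 109, 86]);
translate([163, 109, 103]) cube([86, 25, 1016]);
translate([303, 109, 103]) cube([86, 25, 1016]);
translate([443, 109, 103]) cube([86, 25, 1016]);
translate([583, 109, 103]) cube([86, 25, 1016]);
translate([723, 109, 103]) cube([86, 25, 1016]);
translate([863, 109, 103]) cube([86, 25, 1016]);
translate([1003, 109, 103]) cube([86, 25, 1016]);
translate([1143, 109, 103]) cube([86, 25, 1016]);
translate([1283, 109, 103]) cube([86, 25, 1016]);
translate([1423, 109, 103]) cube([86, 25, 1016]);


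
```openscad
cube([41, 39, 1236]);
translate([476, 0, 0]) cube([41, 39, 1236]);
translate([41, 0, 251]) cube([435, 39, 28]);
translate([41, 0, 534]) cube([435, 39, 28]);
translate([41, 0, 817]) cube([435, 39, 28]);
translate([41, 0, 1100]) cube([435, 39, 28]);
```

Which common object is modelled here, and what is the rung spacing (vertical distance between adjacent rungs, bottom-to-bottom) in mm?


A ladder. The rung spacing is 283 mm.

Two tall 41×39 posts with 4 short bars between them — a ladder. Adjacent rungs sit at z = 251 and z = 534, so the spacing is 534 − 251 = 283 mm.


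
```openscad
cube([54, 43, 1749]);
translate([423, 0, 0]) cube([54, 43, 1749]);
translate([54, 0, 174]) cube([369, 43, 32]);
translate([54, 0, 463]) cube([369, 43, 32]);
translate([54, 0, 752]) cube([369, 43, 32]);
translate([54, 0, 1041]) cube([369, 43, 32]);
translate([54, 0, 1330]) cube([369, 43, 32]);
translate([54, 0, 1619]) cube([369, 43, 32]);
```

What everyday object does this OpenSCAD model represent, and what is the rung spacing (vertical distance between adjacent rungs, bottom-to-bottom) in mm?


A ladder. The rung spacing is 289 mm.

Two tall 54×43 posts with 6 short bars between them — a ladder. Adjacent rungs sit at z = 174 and z = 463, so the spacing is 463 − 174 = 289 mm.


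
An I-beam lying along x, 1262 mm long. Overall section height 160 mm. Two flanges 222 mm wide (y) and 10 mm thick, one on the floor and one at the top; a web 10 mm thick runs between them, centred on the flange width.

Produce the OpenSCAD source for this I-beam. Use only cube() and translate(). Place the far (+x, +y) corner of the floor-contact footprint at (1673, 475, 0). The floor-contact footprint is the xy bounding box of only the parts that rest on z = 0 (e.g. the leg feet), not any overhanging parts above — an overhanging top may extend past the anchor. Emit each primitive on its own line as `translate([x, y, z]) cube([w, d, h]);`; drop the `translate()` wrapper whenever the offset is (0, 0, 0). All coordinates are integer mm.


translate([411, 253, 0]) cube([1262, 222, 10]);
translate([411, 359, 10]) cube([1262, 10, 140]);
translate([411, 253, 150]) cube([1262, 222, 10]);


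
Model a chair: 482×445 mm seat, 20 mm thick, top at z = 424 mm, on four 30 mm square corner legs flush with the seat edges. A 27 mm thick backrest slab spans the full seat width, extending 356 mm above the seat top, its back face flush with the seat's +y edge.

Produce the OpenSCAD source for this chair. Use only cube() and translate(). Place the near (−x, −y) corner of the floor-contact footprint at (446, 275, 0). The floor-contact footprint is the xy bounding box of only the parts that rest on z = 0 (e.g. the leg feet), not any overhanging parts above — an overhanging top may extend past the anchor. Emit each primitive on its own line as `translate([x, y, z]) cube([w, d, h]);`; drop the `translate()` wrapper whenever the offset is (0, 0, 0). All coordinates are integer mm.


translate([446, 275, 404]) cube([482, 445, 20]);
translate([446, 275, 0]) cube([30, 30, 404]);
translate([898, 275, 0]) cube([30, 30, 404]);
translate([446, 690, 0]) cube([30, 30, 404]);
translate([898, 690, 0]) cube([30, 30, 404]);
translate([446, 693, 424]) cube([482, 27, 356]);


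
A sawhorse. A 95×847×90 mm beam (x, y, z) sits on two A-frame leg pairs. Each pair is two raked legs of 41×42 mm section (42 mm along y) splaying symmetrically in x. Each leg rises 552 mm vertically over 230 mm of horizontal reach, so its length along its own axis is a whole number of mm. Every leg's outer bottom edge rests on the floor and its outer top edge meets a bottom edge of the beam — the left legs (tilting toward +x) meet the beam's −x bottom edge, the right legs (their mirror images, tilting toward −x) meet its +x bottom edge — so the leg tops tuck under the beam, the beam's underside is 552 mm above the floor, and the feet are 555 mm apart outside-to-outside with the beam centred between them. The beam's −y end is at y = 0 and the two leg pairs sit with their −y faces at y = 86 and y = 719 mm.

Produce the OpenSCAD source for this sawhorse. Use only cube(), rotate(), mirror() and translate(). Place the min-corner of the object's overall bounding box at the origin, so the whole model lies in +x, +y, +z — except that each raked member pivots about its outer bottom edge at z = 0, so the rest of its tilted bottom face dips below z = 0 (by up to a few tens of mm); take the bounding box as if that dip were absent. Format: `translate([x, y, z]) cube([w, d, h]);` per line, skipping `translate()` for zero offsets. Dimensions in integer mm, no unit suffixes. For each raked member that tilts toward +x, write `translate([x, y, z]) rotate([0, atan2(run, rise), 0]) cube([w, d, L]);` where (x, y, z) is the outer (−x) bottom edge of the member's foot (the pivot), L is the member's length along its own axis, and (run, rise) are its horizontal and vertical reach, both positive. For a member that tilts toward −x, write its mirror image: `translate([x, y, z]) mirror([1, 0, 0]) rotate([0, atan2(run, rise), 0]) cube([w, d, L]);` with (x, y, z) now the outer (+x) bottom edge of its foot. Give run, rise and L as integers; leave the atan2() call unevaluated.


translate([230, 0, 552]) cube([95, 847, 90]);
translate([0, 86, 0]) rotate([0, atan2(230, 552), 0]) cube([41, 42, 598]);
translate([555, 86, 0]) mirror([1, 0, 0]) rotate([0, atan2(230, 552), 0]) cube([41, 42, 598]);
translate([0, 719, 0]) rotate([0, atan2(230, 552), 0]) cube([41, 42, 598]);
translate([555, 719, 0]) mirror([1, 0, 0]) rotate([0, atan2(230, 552), 0]) cube([41, 42, 598]);


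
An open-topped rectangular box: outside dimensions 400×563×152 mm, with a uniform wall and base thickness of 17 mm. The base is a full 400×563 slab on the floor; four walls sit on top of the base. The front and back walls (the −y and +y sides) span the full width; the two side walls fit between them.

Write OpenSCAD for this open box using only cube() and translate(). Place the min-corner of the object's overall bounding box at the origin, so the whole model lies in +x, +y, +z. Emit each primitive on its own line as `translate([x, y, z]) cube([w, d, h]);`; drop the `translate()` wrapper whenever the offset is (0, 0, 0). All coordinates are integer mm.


cube([400, 563, 17]);
translate([0, 0, 17]) cube([400, 17, 135]);
translate([0, 546, 17]) cube([400, 17, 135]);
translate([0, 17, 17]) cube([17, 529, 135]);
translate([383, 17, 17]) cube([17, 529, 135]);


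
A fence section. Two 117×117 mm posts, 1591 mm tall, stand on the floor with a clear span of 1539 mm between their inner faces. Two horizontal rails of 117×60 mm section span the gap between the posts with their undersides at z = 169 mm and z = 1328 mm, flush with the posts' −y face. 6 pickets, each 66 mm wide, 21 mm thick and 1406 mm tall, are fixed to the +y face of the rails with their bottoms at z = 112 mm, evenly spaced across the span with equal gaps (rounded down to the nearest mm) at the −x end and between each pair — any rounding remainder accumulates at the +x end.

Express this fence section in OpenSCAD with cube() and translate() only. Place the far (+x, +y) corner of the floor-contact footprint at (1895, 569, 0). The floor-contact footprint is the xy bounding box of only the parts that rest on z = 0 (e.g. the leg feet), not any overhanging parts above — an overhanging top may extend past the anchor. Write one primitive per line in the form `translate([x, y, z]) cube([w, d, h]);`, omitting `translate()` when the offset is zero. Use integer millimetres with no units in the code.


translate([122, 452, 0]) cube([117, 117, 1591]);
translate([1778, 452, 0]) cube([117, 117, 1591]);
translate([239, 452, 169]) cube([1539, 117, 60]);
translate([239, 452, 1328]) cube([1539, 117, 60]);
translate([402, 569, 112]) cube([66, 21, 1406]);
translate([631, 569, 112]) cube([66, 21, 1406]);
translate([860, 569, 112]) cube([66, 21, 1406]);
translate([1089, 569, 112]) cube([66, 21, 1406]);
translate([1318, 569, 112]) cube([66, 21, 1406]);
translate([1547, 569, 112]) cube([66, 21, 1406]);


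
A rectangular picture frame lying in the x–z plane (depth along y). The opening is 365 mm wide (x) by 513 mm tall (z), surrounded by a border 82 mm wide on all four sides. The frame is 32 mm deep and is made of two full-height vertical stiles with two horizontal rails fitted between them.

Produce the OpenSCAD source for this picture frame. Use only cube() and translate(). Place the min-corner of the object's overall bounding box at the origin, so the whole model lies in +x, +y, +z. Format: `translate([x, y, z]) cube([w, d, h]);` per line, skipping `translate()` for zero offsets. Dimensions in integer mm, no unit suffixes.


cube([82, 32, 677]);
translate([447, 0, 0]) cube([82, 32, 677]);
translate([82, 0, 0]) cube([365, 32, 82]);
translate([82, 0, 595]) cube([365, 32, 82]);


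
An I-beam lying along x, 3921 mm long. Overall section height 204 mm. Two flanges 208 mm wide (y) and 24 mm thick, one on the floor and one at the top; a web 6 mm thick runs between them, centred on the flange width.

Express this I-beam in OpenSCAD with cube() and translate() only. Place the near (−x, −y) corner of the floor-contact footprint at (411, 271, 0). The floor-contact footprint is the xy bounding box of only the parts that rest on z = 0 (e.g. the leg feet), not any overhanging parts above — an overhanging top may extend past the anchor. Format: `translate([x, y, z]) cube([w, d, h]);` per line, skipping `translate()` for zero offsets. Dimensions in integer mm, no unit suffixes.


translate([411, 271, 0]) cube([3921, 208, 24]);
translate([411, 372, 24]) cube([3921, 6, 156]);
translate([411, 271, 180]) cube([3921, 208, 24]);


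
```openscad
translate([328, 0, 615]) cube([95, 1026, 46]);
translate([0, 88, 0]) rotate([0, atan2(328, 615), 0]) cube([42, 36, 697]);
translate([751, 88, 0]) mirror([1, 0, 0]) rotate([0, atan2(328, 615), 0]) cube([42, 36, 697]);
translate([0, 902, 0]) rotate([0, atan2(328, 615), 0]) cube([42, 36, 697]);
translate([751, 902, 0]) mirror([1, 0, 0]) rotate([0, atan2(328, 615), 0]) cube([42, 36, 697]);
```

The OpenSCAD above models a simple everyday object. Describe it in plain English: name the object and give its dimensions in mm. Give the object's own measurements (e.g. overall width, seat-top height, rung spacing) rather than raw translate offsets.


A sawhorse. A 95×1026×46 mm beam (x, y, z) sits on two A-frame leg pairs. Each pair is two raked legs of 42×36 mm section (36 mm along y) splaying symmetrically in x. Each leg rises 615 mm vertically over 328 mm of horizontal reach and is 697 mm long along its own axis. Every leg's outer bottom edge rests on the floor and its outer top edge meets a bottom edge of the beam — the left legs (tilting toward +x) meet the beam's −x bottom edge, the right legs (their mirror images, tilting toward −x) meet its +x bottom edge — so the leg tops tuck under the beam, the beam's underside is 615 mm above the floor, and the feet are 751 mm apart outside-to-outside with the beam centred between them. The two leg pairs are set in 88 mm from either end of the beam.


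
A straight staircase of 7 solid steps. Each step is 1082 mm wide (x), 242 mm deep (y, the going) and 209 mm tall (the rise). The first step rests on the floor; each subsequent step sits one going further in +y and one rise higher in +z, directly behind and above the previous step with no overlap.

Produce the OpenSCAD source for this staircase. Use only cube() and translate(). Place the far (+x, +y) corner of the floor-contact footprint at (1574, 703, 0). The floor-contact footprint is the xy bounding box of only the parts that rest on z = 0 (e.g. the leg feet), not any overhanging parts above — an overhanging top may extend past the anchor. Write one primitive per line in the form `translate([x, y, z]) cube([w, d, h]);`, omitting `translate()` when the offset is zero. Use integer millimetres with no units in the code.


translate([492, 461, 0]) cube([1082, 242, 209]);
translate([492, 703, 209]) cube([1082, 242, 209]);
translate([492, 945, 418]) cube([1082, 242, 209]);
translate([492, 1187, 627]) cube([1082, 242, 209]);
translate([492, 1429, 836]) cube([1082, 242, 209]);
translate([492, 1671, 1045]) cube([1082, 242, 209]);
translate([492, 1913, 1254]) cube([1082, 242, 209]);


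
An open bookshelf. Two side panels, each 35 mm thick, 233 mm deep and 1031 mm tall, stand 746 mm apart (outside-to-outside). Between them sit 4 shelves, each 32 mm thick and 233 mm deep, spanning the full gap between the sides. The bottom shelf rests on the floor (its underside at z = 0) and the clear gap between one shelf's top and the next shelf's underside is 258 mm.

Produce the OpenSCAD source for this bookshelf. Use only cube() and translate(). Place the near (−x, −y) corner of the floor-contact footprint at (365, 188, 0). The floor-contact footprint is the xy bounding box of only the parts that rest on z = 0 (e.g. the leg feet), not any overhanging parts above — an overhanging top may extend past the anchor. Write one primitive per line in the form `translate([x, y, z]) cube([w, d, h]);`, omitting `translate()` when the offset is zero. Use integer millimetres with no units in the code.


translate([365, 188, 0]) cube([35, 233, 1031]);
translate([1076, 188, 0]) cube([35, 233, 1031]);
translate([400, 188, 0]) cube([676, 233, 32]);
translate([400, 188, 290]) cube([676, 233, 32]);
translate([400, 188, 580]) cube([676, 233, 32]);
translate([400, 188, 870]) cube([676, 233, 32]);


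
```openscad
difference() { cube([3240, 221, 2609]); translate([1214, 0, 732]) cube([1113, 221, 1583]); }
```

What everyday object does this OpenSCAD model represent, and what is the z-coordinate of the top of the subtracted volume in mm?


A wall with a window opening. The window head height is 2315 mm.

A wall with a rectangular opening subtracted — a window. Sill at z = 732, opening 1583 mm tall, so the head is at 732 + 1583 = 2315 mm.


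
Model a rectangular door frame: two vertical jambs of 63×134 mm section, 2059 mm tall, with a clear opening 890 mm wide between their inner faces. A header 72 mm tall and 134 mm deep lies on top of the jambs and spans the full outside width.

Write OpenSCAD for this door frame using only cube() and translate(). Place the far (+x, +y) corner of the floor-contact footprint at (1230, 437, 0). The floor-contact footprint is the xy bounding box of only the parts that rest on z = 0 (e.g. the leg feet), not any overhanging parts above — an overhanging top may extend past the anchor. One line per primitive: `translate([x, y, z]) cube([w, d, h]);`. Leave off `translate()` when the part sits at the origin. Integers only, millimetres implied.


translate([214, 303, 0]) cube([63, 134, 2059]);
translate([1167, 303, 0]) cube([63, 134, 2059]);
translate([214, 303, 2059]) cube([1016, 134, 72]);


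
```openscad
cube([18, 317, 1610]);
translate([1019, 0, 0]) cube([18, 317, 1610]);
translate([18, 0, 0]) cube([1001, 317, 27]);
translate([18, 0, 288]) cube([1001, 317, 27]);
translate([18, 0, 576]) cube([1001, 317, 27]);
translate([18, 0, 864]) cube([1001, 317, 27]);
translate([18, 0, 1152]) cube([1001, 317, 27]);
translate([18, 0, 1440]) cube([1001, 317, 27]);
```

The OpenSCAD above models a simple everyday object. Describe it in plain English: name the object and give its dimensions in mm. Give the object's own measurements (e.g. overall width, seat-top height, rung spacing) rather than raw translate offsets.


An open bookshelf. Two side panels, each 18 mm thick, 317 mm deep and 1610 mm tall, stand 1037 mm apart (outside-to-outside). Between them sit 6 shelves, each 27 mm thick and 317 mm deep, spanning the full gap between the sides. The bottom shelf rests on the floor (its underside at z = 0) and the clear gap between one shelf's top and the next shelf's underside is 261 mm.


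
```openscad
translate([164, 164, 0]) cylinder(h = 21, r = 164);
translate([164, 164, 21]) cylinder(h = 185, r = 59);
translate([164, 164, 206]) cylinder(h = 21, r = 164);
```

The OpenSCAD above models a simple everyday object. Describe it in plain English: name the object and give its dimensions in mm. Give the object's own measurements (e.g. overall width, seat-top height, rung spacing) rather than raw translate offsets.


A spool: two coaxial disc flanges of radius 164 mm and thickness 21 mm, joined by a core cylinder of radius 59 mm and height 185 mm. The lower flange rests on z = 0 and the three cylinders share a vertical axis.


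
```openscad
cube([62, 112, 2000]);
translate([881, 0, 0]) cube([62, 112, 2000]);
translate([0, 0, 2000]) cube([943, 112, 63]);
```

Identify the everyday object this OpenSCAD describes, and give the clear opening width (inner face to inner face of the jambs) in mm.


A door frame. The clear opening width is 819 mm.

Two 2000 mm tall posts with a header on top — a door frame. The left jamb is 62 mm wide at x = 0; the right jamb starts at x = 881. The clear opening is 881 − 62 = 819 mm.


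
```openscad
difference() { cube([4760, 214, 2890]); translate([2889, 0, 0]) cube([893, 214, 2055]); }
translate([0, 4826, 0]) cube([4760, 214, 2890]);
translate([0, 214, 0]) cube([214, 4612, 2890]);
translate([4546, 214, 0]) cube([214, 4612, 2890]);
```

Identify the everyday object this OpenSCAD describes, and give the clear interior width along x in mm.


A single room. The interior width is 4332 mm.

Four walls enclosing a rectangle with a door in the front wall — a room. Outside width 4760 minus two 214 mm walls gives 4332 mm.


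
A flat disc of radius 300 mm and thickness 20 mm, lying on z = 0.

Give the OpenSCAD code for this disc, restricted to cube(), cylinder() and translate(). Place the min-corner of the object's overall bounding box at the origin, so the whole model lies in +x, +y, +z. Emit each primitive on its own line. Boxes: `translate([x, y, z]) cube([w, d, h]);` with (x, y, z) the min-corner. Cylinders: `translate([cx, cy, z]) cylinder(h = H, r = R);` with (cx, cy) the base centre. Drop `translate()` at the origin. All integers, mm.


translate([300, 300, 0]) cylinder(h = 20, r = 300);


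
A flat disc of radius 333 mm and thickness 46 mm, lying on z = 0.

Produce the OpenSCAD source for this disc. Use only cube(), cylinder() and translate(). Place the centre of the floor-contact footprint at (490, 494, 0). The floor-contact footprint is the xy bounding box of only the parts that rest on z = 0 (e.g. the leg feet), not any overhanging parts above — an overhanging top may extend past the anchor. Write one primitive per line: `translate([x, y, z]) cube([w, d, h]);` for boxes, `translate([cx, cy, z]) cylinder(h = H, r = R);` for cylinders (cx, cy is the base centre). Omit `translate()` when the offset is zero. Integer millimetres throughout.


translate([490, 494, 0]) cylinder(h = 46, r = 333);


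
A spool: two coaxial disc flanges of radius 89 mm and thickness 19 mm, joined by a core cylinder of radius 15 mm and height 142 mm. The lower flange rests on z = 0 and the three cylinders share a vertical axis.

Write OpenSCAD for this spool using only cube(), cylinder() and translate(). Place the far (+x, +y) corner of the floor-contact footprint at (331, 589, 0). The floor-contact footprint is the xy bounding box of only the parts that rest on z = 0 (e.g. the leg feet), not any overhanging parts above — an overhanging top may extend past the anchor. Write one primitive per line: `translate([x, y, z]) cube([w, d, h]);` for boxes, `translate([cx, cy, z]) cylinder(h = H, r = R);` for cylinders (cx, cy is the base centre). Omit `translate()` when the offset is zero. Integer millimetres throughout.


translate([242, 500, 0]) cylinder(h = 19, r = 89);
translate([242, 500, 19]) cylinder(h = 142, r = 15);
translate([242, 500, 161]) cylinder(h = 19, r = 89);


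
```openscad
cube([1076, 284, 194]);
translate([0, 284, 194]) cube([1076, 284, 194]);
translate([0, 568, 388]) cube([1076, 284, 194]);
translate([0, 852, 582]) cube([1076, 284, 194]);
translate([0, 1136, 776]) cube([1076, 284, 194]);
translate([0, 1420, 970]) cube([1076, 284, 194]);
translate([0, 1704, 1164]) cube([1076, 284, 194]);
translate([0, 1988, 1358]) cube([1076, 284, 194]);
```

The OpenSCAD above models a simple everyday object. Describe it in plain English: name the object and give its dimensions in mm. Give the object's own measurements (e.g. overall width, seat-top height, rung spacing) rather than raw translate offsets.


A straight staircase of 8 solid steps. Each step is 1076 mm wide (x), 284 mm deep (y, the going) and 194 mm tall (the rise). The first step rests on the floor; each subsequent step sits one going further in +y and one rise higher in +z, directly behind and above the previous step with no overlap.


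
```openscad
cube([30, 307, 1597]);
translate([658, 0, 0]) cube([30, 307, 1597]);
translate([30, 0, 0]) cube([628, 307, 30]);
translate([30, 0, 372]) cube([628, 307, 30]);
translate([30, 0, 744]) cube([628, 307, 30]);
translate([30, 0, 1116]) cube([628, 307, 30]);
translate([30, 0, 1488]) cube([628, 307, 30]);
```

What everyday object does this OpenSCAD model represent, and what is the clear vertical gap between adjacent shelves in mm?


A bookshelf. The clear shelf gap is 342 mm.

Two tall side panels with 5 horizontal boards between them — a bookshelf. The first two shelf undersides are at z = 0 and z = 372; with shelf thickness 30, the clear gap is 372 − 0 − 30 = 342 mm.


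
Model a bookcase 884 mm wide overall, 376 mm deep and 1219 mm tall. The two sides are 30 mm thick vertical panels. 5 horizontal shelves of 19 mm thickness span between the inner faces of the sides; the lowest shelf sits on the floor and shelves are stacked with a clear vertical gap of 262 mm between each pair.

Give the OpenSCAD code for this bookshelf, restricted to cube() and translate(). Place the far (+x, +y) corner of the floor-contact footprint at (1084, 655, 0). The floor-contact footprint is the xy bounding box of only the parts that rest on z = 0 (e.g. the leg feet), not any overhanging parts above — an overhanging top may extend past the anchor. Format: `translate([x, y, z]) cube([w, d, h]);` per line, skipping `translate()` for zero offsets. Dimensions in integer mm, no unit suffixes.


translate([200, 279, 0]) cube([30, 376, 1219]);
translate([1054, 279, 0]) cube([30, 376, 1219]);
translate([230, 279, 0]) cube([824, 376, 19]);
translate([230, 279, 281]) cube([824, 376, 19]);
translate([230, 279, 562]) cube([824, 376, 19]);
translate([230, 279, 843]) cube([824, 376, 19]);
translate([230, 279, 1124]) cube([824, 376, 19]);


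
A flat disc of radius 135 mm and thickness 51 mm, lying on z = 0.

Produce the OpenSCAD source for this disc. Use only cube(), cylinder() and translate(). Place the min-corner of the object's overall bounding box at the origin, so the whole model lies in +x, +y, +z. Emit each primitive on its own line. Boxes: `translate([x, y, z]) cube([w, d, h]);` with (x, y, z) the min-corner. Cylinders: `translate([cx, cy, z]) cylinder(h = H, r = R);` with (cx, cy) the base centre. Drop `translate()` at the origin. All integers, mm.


translate([135, 135, 0]) cylinder(h = 51, r = 135);


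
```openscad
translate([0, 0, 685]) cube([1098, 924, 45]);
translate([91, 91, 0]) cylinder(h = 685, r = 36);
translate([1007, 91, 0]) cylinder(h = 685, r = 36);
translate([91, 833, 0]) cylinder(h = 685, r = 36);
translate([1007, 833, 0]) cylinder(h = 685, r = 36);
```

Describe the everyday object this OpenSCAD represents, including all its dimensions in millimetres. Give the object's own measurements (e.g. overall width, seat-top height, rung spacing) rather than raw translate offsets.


A rectangular dining table. The top is 1098×924×45 mm with its upper surface at z = 730 mm. It stands on four round legs of 72 mm diameter, each leg's bounding box inset 55 mm from the nearest pair of top edges, running from the floor to the underside of the top.


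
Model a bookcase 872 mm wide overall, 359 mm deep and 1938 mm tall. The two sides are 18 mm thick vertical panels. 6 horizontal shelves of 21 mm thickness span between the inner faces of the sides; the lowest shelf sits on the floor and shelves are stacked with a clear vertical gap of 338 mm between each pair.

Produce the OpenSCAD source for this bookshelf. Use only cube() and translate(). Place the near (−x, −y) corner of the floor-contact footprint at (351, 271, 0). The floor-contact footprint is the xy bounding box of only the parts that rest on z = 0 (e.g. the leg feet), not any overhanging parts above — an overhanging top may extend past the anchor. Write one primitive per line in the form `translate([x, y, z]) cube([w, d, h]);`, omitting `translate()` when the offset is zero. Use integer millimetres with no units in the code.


translate([351, 271, 0]) cube([18, 359, 1938]);
translate([1205, 271, 0]) cube([18, 359, 1938]);
translate([369, 271, 0]) cube([836, 359, 21]);
translate([369, 271, 359]) cube([836, 359, 21]);
translate([369, 271, 718]) cube([836, 359, 21]);
translate([369, 271, 1077]) cube([836, 359, 21]);
translate([369, 271, 1436]) cube([836, 359, 21]);
translate([369, 271, 1795]) cube([836, 359, 21]);


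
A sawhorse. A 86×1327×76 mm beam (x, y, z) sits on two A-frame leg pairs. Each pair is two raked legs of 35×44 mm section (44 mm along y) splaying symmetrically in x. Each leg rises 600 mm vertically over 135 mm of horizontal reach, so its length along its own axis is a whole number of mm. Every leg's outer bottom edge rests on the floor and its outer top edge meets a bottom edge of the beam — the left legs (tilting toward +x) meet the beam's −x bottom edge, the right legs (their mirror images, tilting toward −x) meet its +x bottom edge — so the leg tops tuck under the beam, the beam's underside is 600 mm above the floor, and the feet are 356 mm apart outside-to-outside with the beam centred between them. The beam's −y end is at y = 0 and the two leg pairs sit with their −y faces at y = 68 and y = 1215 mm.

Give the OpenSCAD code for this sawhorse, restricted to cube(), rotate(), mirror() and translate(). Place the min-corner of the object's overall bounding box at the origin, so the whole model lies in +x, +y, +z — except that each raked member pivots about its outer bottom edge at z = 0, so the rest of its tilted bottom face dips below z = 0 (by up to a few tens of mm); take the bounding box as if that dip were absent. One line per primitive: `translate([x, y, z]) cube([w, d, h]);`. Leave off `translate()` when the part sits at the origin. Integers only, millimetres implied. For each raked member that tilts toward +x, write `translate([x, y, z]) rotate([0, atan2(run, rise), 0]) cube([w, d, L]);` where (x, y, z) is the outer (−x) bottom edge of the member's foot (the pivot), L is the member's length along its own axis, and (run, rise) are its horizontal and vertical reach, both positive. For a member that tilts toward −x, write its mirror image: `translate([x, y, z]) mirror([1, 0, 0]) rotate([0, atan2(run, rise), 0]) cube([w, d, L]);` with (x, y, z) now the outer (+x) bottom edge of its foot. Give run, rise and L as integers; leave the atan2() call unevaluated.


// leg length = √(135² + 600²) = 615
// right-leg outer foot x = 2·135 + 86 = 356
// beam min-corner = (135, 0, 600)
translate([135, 0, 600]) cube([86, 1327, 76]);
translate([0, 68, 0]) rotate([0, atan2(135, 600), 0]) cube([35, 44, 615]);
translate([356, 68, 0]) mirror([1, 0, 0]) rotate([0, atan2(135, 600), 0]) cube([35, 44, 615]);
translate([0, 1215, 0]) rotate([0, atan2(135, 600), 0]) cube([35, 44, 615]);
translate([356, 1215, 0]) mirror([1, 0, 0]) rotate([0, atan2(135, 600), 0]) cube([35, 44, 615]);


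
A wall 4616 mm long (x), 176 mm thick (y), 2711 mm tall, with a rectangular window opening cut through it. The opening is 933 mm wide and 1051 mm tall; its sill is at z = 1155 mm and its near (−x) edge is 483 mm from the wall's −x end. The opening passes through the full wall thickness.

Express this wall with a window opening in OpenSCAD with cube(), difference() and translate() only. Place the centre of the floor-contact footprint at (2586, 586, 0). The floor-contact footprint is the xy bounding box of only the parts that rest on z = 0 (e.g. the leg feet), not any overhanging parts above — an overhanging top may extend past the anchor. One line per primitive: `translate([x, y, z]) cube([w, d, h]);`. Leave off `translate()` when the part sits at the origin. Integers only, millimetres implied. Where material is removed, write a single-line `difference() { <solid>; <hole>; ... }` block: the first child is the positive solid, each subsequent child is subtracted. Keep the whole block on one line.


difference() { translate([278, 498, 0]) cube([4616, 176, 2711]); translate([761, 498, 1155]) cube([933, 176, 1051]); }


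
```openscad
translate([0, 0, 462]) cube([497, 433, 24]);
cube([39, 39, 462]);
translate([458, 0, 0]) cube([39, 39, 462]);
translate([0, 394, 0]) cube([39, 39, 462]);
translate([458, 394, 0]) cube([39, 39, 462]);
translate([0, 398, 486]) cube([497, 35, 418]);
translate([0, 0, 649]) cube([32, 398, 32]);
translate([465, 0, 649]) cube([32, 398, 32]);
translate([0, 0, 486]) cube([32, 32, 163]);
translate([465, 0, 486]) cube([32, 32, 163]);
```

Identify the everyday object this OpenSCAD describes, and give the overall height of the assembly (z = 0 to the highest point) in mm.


A chair. The overall height is 904 mm.

A slab on four corner posts with a tall panel at the back — a chair. The seat slab sits at z = 462 with thickness 24, and the 418 mm backrest starts at the seat top, so the overall height is 462 + 24 + 418 = 904 mm.


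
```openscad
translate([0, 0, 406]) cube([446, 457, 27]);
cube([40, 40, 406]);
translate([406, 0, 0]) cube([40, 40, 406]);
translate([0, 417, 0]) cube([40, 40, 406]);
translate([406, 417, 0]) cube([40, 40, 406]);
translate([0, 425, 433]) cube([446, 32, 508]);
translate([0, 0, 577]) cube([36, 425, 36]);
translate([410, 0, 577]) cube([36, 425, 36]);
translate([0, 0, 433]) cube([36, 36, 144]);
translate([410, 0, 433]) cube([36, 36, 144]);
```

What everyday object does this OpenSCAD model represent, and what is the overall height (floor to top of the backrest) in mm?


A chair. The overall height is 941 mm.

A slab on four corner posts with a tall panel at the back — a chair. The seat slab sits at z = 406 with thickness 27, and the 508 mm backrest starts at the seat top, so the overall height is 406 + 27 + 508 = 941 mm.


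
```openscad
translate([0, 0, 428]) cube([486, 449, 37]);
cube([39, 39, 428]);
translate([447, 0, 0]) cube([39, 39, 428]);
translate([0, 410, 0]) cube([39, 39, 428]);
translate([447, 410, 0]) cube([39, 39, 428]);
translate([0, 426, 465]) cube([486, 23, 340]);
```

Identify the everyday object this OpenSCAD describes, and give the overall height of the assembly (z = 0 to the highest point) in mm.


A chair. The overall height is 805 mm.

A slab on four corner posts with a tall panel at the back — a chair. The seat slab sits at z = 428 with thickness 37, and the 340 mm backrest starts at the seat top, so the overall height is 428 + 37 + 340 = 805 mm.


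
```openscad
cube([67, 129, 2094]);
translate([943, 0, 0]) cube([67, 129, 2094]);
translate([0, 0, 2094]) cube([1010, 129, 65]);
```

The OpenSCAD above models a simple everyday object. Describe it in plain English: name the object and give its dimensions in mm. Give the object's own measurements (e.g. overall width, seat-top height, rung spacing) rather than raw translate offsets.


A door frame. The clear opening is 876 mm wide and 2094 mm high. Two 67 mm wide jambs, 129 mm deep, stand either side of the opening from the floor to the top of the opening. A 65 mm thick head sits across the top of both jambs, spanning the full outside width of the frame.


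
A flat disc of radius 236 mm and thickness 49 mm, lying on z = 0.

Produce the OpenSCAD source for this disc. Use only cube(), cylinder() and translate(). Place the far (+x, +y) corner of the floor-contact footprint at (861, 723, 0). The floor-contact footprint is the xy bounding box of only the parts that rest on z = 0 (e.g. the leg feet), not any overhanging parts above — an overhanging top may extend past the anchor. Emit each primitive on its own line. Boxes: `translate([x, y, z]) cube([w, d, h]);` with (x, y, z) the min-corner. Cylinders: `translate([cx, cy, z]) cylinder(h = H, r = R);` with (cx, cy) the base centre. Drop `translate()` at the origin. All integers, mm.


translate([625, 487, 0]) cylinder(h = 49, r = 236);


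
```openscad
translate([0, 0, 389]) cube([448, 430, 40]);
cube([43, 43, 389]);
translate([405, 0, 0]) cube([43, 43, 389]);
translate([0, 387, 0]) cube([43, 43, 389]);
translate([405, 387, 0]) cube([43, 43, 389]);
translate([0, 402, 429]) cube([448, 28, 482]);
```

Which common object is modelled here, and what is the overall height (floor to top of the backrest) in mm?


A chair. The overall height is 911 mm.

A slab on four corner posts with a tall panel at the back — a chair. The seat slab sits at z = 389 with thickness 40, and the 482 mm backrest starts at the seat top, so the overall height is 389 + 40 + 482 = 911 mm.
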